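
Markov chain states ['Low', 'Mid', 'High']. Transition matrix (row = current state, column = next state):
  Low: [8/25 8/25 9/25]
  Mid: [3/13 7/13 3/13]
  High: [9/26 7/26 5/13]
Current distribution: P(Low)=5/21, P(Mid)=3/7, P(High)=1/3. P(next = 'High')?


P(next=High) = Σᵢ P(now=i)×P(i→High)
= 5/21×9/25 + 3/7×3/13 + 1/3×5/13
= 3/35 + 9/91 + 5/39 = 61/195

P = 61/195 ≈ 0.3128


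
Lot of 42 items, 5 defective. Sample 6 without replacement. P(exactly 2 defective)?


Hypergeometric: C(5,2)×C(37,4)/C(42,6)
= 10×66045/5245786 = 1275/10127

P(X=2) = 1275/10127 ≈ 12.59%


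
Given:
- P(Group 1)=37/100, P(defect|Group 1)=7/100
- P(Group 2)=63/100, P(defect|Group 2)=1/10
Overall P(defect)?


P(B) = Σ P(B|Aᵢ)×P(Aᵢ)
  7/100×37/100 = 259/10000
  1/10×63/100 = 63/1000
Sum = 889/10000

P(defect) = 889/10000 ≈ 8.89%


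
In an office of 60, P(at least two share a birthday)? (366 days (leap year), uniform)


P(all different) = Π(366-i)/366 for i=0..59
= 0.005966
P(match) = 1 - 0.005966 = 0.994034

P ≈ 0.9940 ≈ 99.40%


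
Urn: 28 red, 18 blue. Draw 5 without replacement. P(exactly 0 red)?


Hypergeometric: C(28,0)×C(18,5)/C(46,5)
= 1×8568/1370754 = 68/10879

P(X=0) = 68/10879 ≈ 0.63%


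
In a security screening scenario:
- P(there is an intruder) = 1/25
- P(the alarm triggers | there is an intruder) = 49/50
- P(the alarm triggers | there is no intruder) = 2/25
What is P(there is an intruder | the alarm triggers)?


Using Bayes' theorem:
P(A|B) = P(B|A)·P(A) / P(B)

P(the alarm triggers) = 49/50 × 1/25 + 2/25 × 24/25
= 49/1250 + 48/625 = 29/250

P(there is an intruder|the alarm triggers) = (49/1250) / (29/250) = 49/145

P(there is an intruder|the alarm triggers) = 49/145 ≈ 33.79%


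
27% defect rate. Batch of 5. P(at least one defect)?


P(all good) = (73/100)^5 = 2073071593/10000000000
P(≥1 defect) = 7926928407/10000000000

P = 7926928407/10000000000 ≈ 79.27%


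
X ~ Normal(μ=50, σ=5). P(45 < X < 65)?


z₁=(45-50)/5=-1.0, z₂=(65-50)/5=3.0
P = Φ(3.0) - Φ(-1.0) = 0.998650 - 0.158655 = 0.839995 ≈ 0.8400

P(45 < X < 65) ≈ 0.8400


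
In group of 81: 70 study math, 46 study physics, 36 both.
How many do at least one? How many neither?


|A∪B| = 70+46-36 = 80
Neither = 81-80 = 1

At least one: 80; Neither: 1


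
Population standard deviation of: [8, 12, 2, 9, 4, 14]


Mean = 49/6
  (8-49/6)²=1/36
  (12-49/6)²=529/36
  (2-49/6)²=1369/36
  (9-49/6)²=25/36
  (4-49/6)²=625/36
  (14-49/6)²=1225/36
Σ(x-μ)² = 629/6
σ² = (629/6)/6 = 629/36

σ = √(629/36) ≈ 4.1800


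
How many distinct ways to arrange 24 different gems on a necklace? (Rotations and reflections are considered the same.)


Free circular arrangements: rotations and reflections both identified.
(n-1)!/2 = 23!/2 = 25852016738884976640000/2 = 12926008369442488320000

12926008369442488320000


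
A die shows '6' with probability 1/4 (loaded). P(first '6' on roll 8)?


Geometric: P(X=8) = (1-p)^(k-1)×p = (3/4)^7×1/4 = 2187/65536

P(X=8) = 2187/65536 ≈ 3.34%


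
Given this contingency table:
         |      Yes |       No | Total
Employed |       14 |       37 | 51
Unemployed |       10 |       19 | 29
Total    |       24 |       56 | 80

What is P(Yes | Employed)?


P(Yes | Employed) = 14/(14+37) = 14/51

P(Yes|Employed) = 14/51 ≈ 27.45%


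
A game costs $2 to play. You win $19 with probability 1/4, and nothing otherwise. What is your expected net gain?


E[gain] = (19-2)×1/4 + (-2)×3/4
= 17/4 - 3/2 = 11/4

Expected net gain = $11/4 ≈ $2.75


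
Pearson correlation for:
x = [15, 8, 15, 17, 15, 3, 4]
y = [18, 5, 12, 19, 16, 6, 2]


n=7, Σx=77, Σy=78, Σxy=1079, Σx²=1053, Σy²=1150
r = (7×1079 - 77×78)/√((7×1053 - 77²)(7×1150 - 78²))
= 1547/√(1442×1966) = 1547/√2834972 ≈ 1547/1683.7375 ≈ 0.9188

r ≈ 0.9188


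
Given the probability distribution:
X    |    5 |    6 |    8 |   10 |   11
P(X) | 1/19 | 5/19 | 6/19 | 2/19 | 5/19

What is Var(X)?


E[X] = 158/19
E[X²] = 1394/19
Var(X) = E[X²] - (E[X])² = 1394/19 - 24964/361 = 1522/361

Var(X) = 1522/361 ≈ 4.2161


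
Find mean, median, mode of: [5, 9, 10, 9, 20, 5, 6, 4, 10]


Sorted: [4, 5, 5, 6, 9, 9, 10, 10, 20]
Mean = 78/9 = 26/3
Median = 9
Freq: {5: 2, 9: 2, 10: 2, 20: 1, 6: 1, 4: 1}
Mode: [5, 9, 10]

Mean=26/3, Median=9, Mode=[5, 9, 10]


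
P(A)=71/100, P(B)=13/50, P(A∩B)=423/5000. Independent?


P(A)×P(B) = 923/5000
P(A∩B) = 423/5000
Not equal → NOT independent

No, not independent


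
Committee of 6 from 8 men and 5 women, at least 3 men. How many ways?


Count by #men:
  3M,3W: C(8,3)×C(5,3)=560
  4M,2W: C(8,4)×C(5,2)=700
  5M,1W: C(8,5)×C(5,1)=280
  6M,0W: C(8,6)×C(5,0)=28
Total = 1568

1568


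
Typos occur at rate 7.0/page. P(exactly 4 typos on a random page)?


Poisson(λ=7.0): P(X=4) = e^(-λ)×λ^k/k!
= e^(-7.0) × 7.0^4 / 4!
≈ 0.0009118819656 × 2401 / 24 ≈ 0.091226

P(X=4) ≈ 0.091226 ≈ 9.12%


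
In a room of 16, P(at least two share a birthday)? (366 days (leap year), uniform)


P(all different) = Π(366-i)/366 for i=0..15
= 0.717059
P(match) = 1 - 0.717059 = 0.282941

P ≈ 0.2829 ≈ 28.29%


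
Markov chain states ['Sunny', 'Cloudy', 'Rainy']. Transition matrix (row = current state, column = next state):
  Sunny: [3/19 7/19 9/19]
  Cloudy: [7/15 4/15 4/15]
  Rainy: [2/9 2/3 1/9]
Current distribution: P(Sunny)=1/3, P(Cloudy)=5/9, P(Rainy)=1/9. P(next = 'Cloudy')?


P(next=Cloudy) = Σᵢ P(now=i)×P(i→Cloudy)
= 1/3×7/19 + 5/9×4/15 + 1/9×2/3
= 7/57 + 4/27 + 2/27 = 59/171

P = 59/171 ≈ 0.3450


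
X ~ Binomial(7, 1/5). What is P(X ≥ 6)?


P(X ≥ 6) = Σ P(X=i) for i=6..7
P(X=6) = 28/78125
P(X=7) = 1/78125
Sum = 29/78125

P(X ≥ 6) = 29/78125 ≈ 0.04%


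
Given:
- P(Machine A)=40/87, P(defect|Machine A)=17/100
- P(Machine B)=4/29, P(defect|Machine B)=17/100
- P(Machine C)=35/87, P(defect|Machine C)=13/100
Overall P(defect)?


P(B) = Σ P(B|Aᵢ)×P(Aᵢ)
  17/100×40/87 = 34/435
  17/100×4/29 = 17/725
  13/100×35/87 = 91/1740
Sum = 1339/8700

P(defect) = 1339/8700 ≈ 15.39%


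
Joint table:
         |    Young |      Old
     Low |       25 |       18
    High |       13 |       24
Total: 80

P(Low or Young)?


P(Low∨Young) = P(Low) + P(Young) - P(Low∧Young)
= (43 + 38 - 25)/80 = 56/80 = 7/10

P = 7/10 ≈ 70.00%


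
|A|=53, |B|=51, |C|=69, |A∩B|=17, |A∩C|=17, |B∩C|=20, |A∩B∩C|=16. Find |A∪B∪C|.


|A∪B∪C| = 53+51+69-17-17-20+16 = 135

|A∪B∪C| = 135


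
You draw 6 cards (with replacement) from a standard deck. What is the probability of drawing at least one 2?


P(not a 2) = 48/52 = 12/13
P(none in 6 draws) = (12/13)^6 = 2985984/4826809
P(≥1 2) = 1 - 2985984/4826809 = 1840825/4826809

P = 1840825/4826809 ≈ 38.14%


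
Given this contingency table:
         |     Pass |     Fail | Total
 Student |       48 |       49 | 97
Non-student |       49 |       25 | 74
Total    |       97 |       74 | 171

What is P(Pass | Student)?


P(Pass | Student) = 48/(48+49) = 48/97

P(Pass|Student) = 48/97 ≈ 49.48%


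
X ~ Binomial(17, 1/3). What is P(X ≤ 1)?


P(X ≤ 1) = Σ P(X=i) for i=0..1
P(X=0) = 131072/129140163
P(X=1) = 1114112/129140163
Sum = 1245184/129140163

P(X ≤ 1) = 1245184/129140163 ≈ 0.96%


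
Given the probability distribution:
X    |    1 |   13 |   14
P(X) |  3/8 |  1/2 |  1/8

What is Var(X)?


E[X] = 69/8
E[X²] = 875/8
Var(X) = E[X²] - (E[X])² = 875/8 - 4761/64 = 2239/64

Var(X) = 2239/64 ≈ 34.9844


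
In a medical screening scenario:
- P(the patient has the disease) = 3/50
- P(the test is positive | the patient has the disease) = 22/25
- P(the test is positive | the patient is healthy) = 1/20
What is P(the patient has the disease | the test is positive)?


Using Bayes' theorem:
P(A|B) = P(B|A)·P(A) / P(B)

P(the test is positive) = 22/25 × 3/50 + 1/20 × 47/50
= 33/625 + 47/1000 = 499/5000

P(the patient has the disease|the test is positive) = (33/625) / (499/5000) = 264/499

P(the patient has the disease|the test is positive) = 264/499 ≈ 52.91%


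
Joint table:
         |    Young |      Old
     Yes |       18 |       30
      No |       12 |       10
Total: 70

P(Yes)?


P(Yes) = (18+30)/70 = 48/70 = 24/35

P(Yes) = 24/35 ≈ 68.57%


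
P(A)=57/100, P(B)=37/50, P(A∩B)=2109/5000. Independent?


P(A)×P(B) = 2109/5000
P(A∩B) = 2109/5000
Equal ✓ → Independent

Yes, independent


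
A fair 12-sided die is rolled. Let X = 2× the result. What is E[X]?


E[die] = (1+12)/2 = 13/2
E[X] = 2 × 13/2 = 13

E[X] = 13


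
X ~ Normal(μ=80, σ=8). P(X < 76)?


z = (76-80)/8 = -0.5
P(Z < -0.5) = 0.3085

P(X < 76) ≈ 0.3085


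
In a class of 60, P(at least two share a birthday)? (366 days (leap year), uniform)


P(all different) = Π(366-i)/366 for i=0..59
= 0.005966
P(match) = 1 - 0.005966 = 0.994034

P ≈ 0.9940 ≈ 99.40%


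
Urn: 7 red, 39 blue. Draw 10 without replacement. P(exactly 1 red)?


Hypergeometric: C(7,1)×C(39,9)/C(46,10)
= 7×211915132/4076350421 = 14756/40549

P(X=1) = 14756/40549 ≈ 36.39%


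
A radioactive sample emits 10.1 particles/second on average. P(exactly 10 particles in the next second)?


Poisson(λ=10.1): P(X=10) = e^(-λ)×λ^k/k!
= e^(-10.1) × 10.1^10 / 10!
≈ 4.107955523e-05 × 11046221254.1 / 3628800 ≈ 0.125048

P(X=10) ≈ 0.125048 ≈ 12.50%


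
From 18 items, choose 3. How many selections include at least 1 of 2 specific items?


Complement: C(18,3) - C(16,3) = 816 - 560 = 256

256


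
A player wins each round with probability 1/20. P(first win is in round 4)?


Geometric: P(X=4) = (1-p)^(k-1)×p = (19/20)^3×1/20 = 6859/160000

P(X=4) = 6859/160000 ≈ 4.29%


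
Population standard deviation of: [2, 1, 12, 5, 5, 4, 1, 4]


Mean = 34/8 = 17/4
  (2-17/4)²=81/16
  (1-17/4)²=169/16
  (12-17/4)²=961/16
  (5-17/4)²=9/16
  (5-17/4)²=9/16
  (4-17/4)²=1/16
  (1-17/4)²=169/16
  (4-17/4)²=1/16
Σ(x-μ)² = 175/2
σ² = (175/2)/8 = 175/16

σ = √(175/16) ≈ 3.3072


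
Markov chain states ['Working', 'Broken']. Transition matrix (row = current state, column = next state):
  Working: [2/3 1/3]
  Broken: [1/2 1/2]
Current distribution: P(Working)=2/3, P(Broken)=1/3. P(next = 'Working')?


P(next=Working) = Σᵢ P(now=i)×P(i→Working)
= 2/3×2/3 + 1/3×1/2
= 4/9 + 1/6 = 11/18

P = 11/18 ≈ 0.6111


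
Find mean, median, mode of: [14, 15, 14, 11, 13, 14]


Sorted: [11, 13, 14, 14, 14, 15]
Mean = 81/6 = 27/2
Median = 14
Freq: {14: 3, 15: 1, 11: 1, 13: 1}
Mode: [14]

Mean=27/2, Median=14, Mode=14


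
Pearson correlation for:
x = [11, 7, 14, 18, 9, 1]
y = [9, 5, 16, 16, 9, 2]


n=6, Σx=60, Σy=57, Σxy=729, Σx²=772, Σy²=703
r = (6×729 - 60×57)/√((6×772 - 60²)(6×703 - 57²))
= 954/√(1032×969) = 954/√1000008 ≈ 954/1000.0040 ≈ 0.9540

r ≈ 0.9540


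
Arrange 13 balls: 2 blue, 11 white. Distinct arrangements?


13!/(2!×11!) = 78

78


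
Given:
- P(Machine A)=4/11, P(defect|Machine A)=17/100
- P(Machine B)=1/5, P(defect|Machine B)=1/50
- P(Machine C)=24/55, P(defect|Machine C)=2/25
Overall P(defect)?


P(B) = Σ P(B|Aᵢ)×P(Aᵢ)
  17/100×4/11 = 17/275
  1/50×1/5 = 1/250
  2/25×24/55 = 48/1375
Sum = 277/2750

P(defect) = 277/2750 ≈ 10.07%


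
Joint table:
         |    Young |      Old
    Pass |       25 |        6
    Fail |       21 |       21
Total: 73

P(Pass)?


P(Pass) = (25+6)/73 = 31/73

P(Pass) = 31/73 ≈ 42.47%


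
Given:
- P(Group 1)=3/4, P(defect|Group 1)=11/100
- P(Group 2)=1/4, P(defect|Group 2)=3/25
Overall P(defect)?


P(B) = Σ P(B|Aᵢ)×P(Aᵢ)
  11/100×3/4 = 33/400
  3/25×1/4 = 3/100
Sum = 9/80

P(defect) = 9/80 ≈ 11.25%


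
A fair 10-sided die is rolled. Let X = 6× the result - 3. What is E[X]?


E[die] = (1+10)/2 = 11/2
E[X] = 6×11/2 - 3 = 30

E[X] = 30


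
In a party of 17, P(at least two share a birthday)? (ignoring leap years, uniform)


P(all different) = Π(365-i)/365 for i=0..16
= 0.684992
P(match) = 1 - 0.684992 = 0.315008

P ≈ 0.3150 ≈ 31.50%


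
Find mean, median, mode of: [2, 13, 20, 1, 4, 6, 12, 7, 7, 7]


Sorted: [1, 2, 4, 6, 7, 7, 7, 12, 13, 20]
Mean = 79/10
Median = 7
Freq: {2: 1, 13: 1, 20: 1, 1: 1, 4: 1, 6: 1, 12: 1, 7: 3}
Mode: [7]

Mean=79/10, Median=7, Mode=7


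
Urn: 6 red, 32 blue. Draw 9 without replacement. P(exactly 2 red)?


Hypergeometric: C(6,2)×C(32,7)/C(38,9)
= 15×3365856/163011640 = 40716/131461

P(X=2) = 40716/131461 ≈ 30.97%


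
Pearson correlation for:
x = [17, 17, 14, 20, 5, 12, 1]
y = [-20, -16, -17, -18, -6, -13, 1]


n=7, Σx=86, Σy=-89, Σxy=-1395, Σx²=1344, Σy²=1475
r = (7×(-1395) - 86×(-89))/√((7×1344 - 86²)(7×1475 - (-89)²))
= -2111/√(2012×2404) = -2111/√4836848 ≈ -2111/2199.2835 ≈ -0.9599

r ≈ -0.9599


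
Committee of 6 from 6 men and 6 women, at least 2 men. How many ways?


Count by #men:
  2M,4W: C(6,2)×C(6,4)=225
  3M,3W: C(6,3)×C(6,3)=400
  4M,2W: C(6,4)×C(6,2)=225
  5M,1W: C(6,5)×C(6,1)=36
  6M,0W: C(6,6)×C(6,0)=1
Total = 887

887


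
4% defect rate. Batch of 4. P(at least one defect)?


P(all good) = (24/25)^4 = 331776/390625
P(≥1 defect) = 58849/390625

P = 58849/390625 ≈ 15.07%


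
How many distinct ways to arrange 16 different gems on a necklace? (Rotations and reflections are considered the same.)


Free circular arrangements: rotations and reflections both identified.
(n-1)!/2 = 15!/2 = 1307674368000/2 = 653837184000

653837184000


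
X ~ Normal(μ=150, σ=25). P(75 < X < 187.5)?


z₁=(75-150)/25=-3.0, z₂=(187.5-150)/25=1.5
P = Φ(1.5) - Φ(-3.0) = 0.933193 - 0.001350 = 0.931843 ≈ 0.9318

P(75 < X < 187.5) ≈ 0.9318


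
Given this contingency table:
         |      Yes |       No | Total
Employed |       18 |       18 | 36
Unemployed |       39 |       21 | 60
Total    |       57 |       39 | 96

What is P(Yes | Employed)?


P(Yes | Employed) = 18/(18+18) = 18/36 = 1/2

P(Yes|Employed) = 1/2 ≈ 50.00%


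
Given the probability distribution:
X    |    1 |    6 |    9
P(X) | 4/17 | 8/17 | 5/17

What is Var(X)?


E[X] = 97/17
E[X²] = 41
Var(X) = E[X²] - (E[X])² = 41 - 9409/289 = 2440/289

Var(X) = 2440/289 ≈ 8.4429


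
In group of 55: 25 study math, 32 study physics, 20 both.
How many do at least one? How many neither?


|A∪B| = 25+32-20 = 37
Neither = 55-37 = 18

At least one: 37; Neither: 18


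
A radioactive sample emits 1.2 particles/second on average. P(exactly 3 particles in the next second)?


Poisson(λ=1.2): P(X=3) = e^(-λ)×λ^k/k!
= e^(-1.2) × 1.2^3 / 3!
≈ 0.3011942119 × 1.728 / 6 ≈ 0.086744

P(X=3) ≈ 0.086744 ≈ 8.67%


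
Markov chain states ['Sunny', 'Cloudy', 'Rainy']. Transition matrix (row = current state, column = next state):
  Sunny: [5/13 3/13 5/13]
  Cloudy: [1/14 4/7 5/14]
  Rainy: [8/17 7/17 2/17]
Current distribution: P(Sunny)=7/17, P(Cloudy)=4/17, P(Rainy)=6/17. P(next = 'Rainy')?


P(next=Rainy) = Σᵢ P(now=i)×P(i→Rainy)
= 7/17×5/13 + 4/17×5/14 + 6/17×2/17
= 35/221 + 10/119 + 12/289 = 7467/26299

P = 7467/26299 ≈ 0.2839


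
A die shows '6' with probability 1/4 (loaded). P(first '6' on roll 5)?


Geometric: P(X=5) = (1-p)^(k-1)×p = (3/4)^4×1/4 = 81/1024

P(X=5) = 81/1024 ≈ 7.91%


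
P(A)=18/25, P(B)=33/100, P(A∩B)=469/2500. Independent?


P(A)×P(B) = 297/1250
P(A∩B) = 469/2500
Not equal → NOT independent

No, not independent


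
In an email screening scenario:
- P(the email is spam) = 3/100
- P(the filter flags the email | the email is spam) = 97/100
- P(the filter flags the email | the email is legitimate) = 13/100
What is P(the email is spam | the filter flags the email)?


Using Bayes' theorem:
P(A|B) = P(B|A)·P(A) / P(B)

P(the filter flags the email) = 97/100 × 3/100 + 13/100 × 97/100
= 291/10000 + 1261/10000 = 97/625

P(the email is spam|the filter flags the email) = (291/10000) / (97/625) = 3/16

P(the email is spam|the filter flags the email) = 3/16 ≈ 18.75%


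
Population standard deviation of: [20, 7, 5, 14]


Mean = 46/4 = 23/2
  (20-23/2)²=289/4
  (7-23/2)²=81/4
  (5-23/2)²=169/4
  (14-23/2)²=25/4
Σ(x-μ)² = 141
σ² = 141/4

σ = √(141/4) ≈ 5.9372


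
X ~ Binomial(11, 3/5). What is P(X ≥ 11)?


P(X ≥ 11) = Σ P(X=i) for i=11..11
P(X=11) = 177147/48828125
Sum = 177147/48828125

P(X ≥ 11) = 177147/48828125 ≈ 0.36%


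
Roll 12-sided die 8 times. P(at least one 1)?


P(no 1)^8 = (11/12)^8 = 214358881/429981696
P(≥1) = 1 - 214358881/429981696 = 215622815/429981696

P = 215622815/429981696 ≈ 50.15%


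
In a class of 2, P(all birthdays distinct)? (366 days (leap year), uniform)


P(all different) = Π(366-i)/366 for i=0..1
= (366/366)×(365/366)×...×(365/366)
= 0.997268

P ≈ 0.9973 ≈ 99.73%


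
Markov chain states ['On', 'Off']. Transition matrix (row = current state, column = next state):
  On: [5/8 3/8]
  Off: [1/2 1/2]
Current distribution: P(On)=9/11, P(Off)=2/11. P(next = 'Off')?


P(next=Off) = Σᵢ P(now=i)×P(i→Off)
= 9/11×3/8 + 2/11×1/2
= 27/88 + 1/11 = 35/88

P = 35/88 ≈ 0.3977


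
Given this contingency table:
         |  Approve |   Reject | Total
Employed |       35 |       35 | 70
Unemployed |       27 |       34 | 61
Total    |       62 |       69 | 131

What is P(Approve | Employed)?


P(Approve | Employed) = 35/(35+35) = 35/70 = 1/2

P(Approve|Employed) = 1/2 ≈ 50.00%


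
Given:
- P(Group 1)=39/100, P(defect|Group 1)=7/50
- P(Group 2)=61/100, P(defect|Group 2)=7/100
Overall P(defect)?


P(B) = Σ P(B|Aᵢ)×P(Aᵢ)
  7/50×39/100 = 273/5000
  7/100×61/100 = 427/10000
Sum = 973/10000

P(defect) = 973/10000 ≈ 9.73%


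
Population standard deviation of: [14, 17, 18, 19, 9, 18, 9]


Mean = 104/7
  (14-104/7)²=36/49
  (17-104/7)²=225/49
  (18-104/7)²=484/49
  (19-104/7)²=841/49
  (9-104/7)²=1681/49
  (18-104/7)²=484/49
  (9-104/7)²=1681/49
Σ(x-μ)² = 776/7
σ² = (776/7)/7 = 776/49

σ = √(776/49) ≈ 3.9795


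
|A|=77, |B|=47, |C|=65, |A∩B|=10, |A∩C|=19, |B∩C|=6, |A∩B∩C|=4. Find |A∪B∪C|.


|A∪B∪C| = 77+47+65-10-19-6+4 = 158

|A∪B∪C| = 158


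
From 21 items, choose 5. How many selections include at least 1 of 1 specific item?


Complement: C(21,5) - C(20,5) = 20349 - 15504 = 4845

4845


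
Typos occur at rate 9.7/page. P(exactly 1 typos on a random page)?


Poisson(λ=9.7): P(X=1) = e^(-λ)×λ^k/k!
= e^(-9.7) × 9.7^1 / 1!
≈ 6.128349505e-05 × 9.7 / 1 ≈ 0.000594

P(X=1) ≈ 0.000594 ≈ 0.06%


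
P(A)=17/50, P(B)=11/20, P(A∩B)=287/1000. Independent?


P(A)×P(B) = 187/1000
P(A∩B) = 287/1000
Not equal → NOT independent

No, not independent


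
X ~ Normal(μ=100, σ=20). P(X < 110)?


z = (110-100)/20 = 0.5
P(Z < 0.5) = 0.6915

P(X < 110) ≈ 0.6915


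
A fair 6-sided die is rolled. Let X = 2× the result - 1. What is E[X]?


E[die] = (1+6)/2 = 7/2
E[X] = 2×7/2 - 1 = 6

E[X] = 6


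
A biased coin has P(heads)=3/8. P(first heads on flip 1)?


Geometric: P(X=1) = (1-p)^(k-1)×p = (5/8)^0×3/8 = 3/8

P(X=1) = 3/8 ≈ 37.50%


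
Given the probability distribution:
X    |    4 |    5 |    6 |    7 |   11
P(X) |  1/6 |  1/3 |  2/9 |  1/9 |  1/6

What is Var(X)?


E[X] = 113/18
E[X²] = 803/18
Var(X) = E[X²] - (E[X])² = 803/18 - 12769/324 = 1685/324

Var(X) = 1685/324 ≈ 5.2006


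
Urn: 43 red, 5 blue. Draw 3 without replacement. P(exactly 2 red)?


Hypergeometric: C(43,2)×C(5,1)/C(48,3)
= 903×5/17296 = 4515/17296

P(X=2) = 4515/17296 ≈ 26.10%


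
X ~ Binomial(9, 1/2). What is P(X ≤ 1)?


P(X ≤ 1) = Σ P(X=i) for i=0..1
P(X=0) = 1/512
P(X=1) = 9/512
Sum = 5/256

P(X ≤ 1) = 5/256 ≈ 1.95%


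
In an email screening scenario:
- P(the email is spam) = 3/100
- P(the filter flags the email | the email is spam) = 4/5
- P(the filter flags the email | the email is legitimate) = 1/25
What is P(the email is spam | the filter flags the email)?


Using Bayes' theorem:
P(A|B) = P(B|A)·P(A) / P(B)

P(the filter flags the email) = 4/5 × 3/100 + 1/25 × 97/100
= 3/125 + 97/2500 = 157/2500

P(the email is spam|the filter flags the email) = (3/125) / (157/2500) = 60/157

P(the email is spam|the filter flags the email) = 60/157 ≈ 38.22%


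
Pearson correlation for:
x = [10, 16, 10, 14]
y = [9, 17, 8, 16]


n=4, Σx=50, Σy=50, Σxy=666, Σx²=652, Σy²=690
r = (4×666 - 50×50)/√((4×652 - 50²)(4×690 - 50²))
= 164/√(108×260) = 164/√28080 ≈ 164/167.5709 ≈ 0.9787

r ≈ 0.9787


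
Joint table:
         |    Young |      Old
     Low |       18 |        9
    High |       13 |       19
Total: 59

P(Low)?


P(Low) = (18+9)/59 = 27/59

P(Low) = 27/59 ≈ 45.76%


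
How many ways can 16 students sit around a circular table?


Circular arrangements of 16 distinct objects: fix one position to break rotational symmetry.
(n-1)! = 15! = 1307674368000

1307674368000


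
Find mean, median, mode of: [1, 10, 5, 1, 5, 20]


Sorted: [1, 1, 5, 5, 10, 20]
Mean = 42/6 = 7
Median = 5
Freq: {1: 2, 10: 1, 5: 2, 20: 1}
Mode: [1, 5]

Mean=7, Median=5, Mode=[1, 5]


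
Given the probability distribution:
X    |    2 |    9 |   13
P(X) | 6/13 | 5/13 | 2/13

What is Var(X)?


E[X] = 83/13
E[X²] = 59
Var(X) = E[X²] - (E[X])² = 59 - 6889/169 = 3082/169

Var(X) = 3082/169 ≈ 18.2367


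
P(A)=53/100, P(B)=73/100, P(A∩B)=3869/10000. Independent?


P(A)×P(B) = 3869/10000
P(A∩B) = 3869/10000
Equal ✓ → Independent

Yes, independent


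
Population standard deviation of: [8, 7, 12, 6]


Mean = 33/4
  (8-33/4)²=1/16
  (7-33/4)²=25/16
  (12-33/4)²=225/16
  (6-33/4)²=81/16
Σ(x-μ)² = 83/4
σ² = (83/4)/4 = 83/16

σ = √(83/16) ≈ 2.2776


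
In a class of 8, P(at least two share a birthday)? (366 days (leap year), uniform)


P(all different) = Π(366-i)/366 for i=0..7
= 0.925861
P(match) = 1 - 0.925861 = 0.074139

P ≈ 0.0741 ≈ 7.41%


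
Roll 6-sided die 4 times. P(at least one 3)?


P(no 3)^4 = (5/6)^4 = 625/1296
P(≥1) = 1 - 625/1296 = 671/1296

P = 671/1296 ≈ 51.77%


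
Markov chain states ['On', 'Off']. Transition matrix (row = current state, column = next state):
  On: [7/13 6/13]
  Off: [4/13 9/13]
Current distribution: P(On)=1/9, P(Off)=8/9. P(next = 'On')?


P(next=On) = Σᵢ P(now=i)×P(i→On)
= 1/9×7/13 + 8/9×4/13
= 7/117 + 32/117 = 1/3

P = 1/3 ≈ 0.3333


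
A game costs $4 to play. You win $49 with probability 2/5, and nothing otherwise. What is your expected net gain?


E[gain] = (49-4)×2/5 + (-4)×3/5
= 18 - 12/5 = 78/5

Expected net gain = $78/5 ≈ $15.60


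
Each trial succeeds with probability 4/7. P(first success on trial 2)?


Geometric: P(X=2) = (1-p)^(k-1)×p = (3/7)^1×4/7 = 12/49

P(X=2) = 12/49 ≈ 24.49%


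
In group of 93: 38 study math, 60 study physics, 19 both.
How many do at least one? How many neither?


|A∪B| = 38+60-19 = 79
Neither = 93-79 = 14

At least one: 79; Neither: 14


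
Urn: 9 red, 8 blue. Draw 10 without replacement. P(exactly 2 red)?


Hypergeometric: C(9,2)×C(8,8)/C(17,10)
= 36×1/19448 = 9/4862

P(X=2) = 9/4862 ≈ 0.19%


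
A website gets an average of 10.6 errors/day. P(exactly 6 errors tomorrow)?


Poisson(λ=10.6): P(X=6) = e^(-λ)×λ^k/k!
= e^(-10.6) × 10.6^6 / 6!
≈ 2.491600973e-05 × 1418519.11226 / 720 ≈ 0.049089

P(X=6) ≈ 0.049089 ≈ 4.91%


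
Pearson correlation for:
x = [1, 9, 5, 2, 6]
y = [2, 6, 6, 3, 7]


n=5, Σx=23, Σy=24, Σxy=134, Σx²=147, Σy²=134
r = (5×134 - 23×24)/√((5×147 - 23²)(5×134 - 24²))
= 118/√(206×94) = 118/√19364 ≈ 118/139.1546 ≈ 0.8480

r ≈ 0.8480


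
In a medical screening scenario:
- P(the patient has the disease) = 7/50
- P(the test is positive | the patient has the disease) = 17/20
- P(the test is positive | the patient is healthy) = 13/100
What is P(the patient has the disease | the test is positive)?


Using Bayes' theorem:
P(A|B) = P(B|A)·P(A) / P(B)

P(the test is positive) = 17/20 × 7/50 + 13/100 × 43/50
= 119/1000 + 559/5000 = 577/2500

P(the patient has the disease|the test is positive) = (119/1000) / (577/2500) = 595/1154

P(the patient has the disease|the test is positive) = 595/1154 ≈ 51.56%


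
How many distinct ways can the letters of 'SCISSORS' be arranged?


Letters: 8, freq: {'S': 4, 'C': 1, 'I': 1, 'O': 1, 'R': 1}
8!/(4!×1!×1!×1!×1!) = 40320/24 = 1680

1680


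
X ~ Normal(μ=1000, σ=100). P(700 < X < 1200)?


z₁=(700-1000)/100=-3.0, z₂=(1200-1000)/100=2.0
P = Φ(2.0) - Φ(-3.0) = 0.977250 - 0.001350 = 0.975900 ≈ 0.9759

P(700 < X < 1200) ≈ 0.9759


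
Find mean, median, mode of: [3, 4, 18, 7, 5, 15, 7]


Sorted: [3, 4, 5, 7, 7, 15, 18]
Mean = 59/7
Median = 7
Freq: {3: 1, 4: 1, 18: 1, 7: 2, 5: 1, 15: 1}
Mode: [7]

Mean=59/7, Median=7, Mode=7


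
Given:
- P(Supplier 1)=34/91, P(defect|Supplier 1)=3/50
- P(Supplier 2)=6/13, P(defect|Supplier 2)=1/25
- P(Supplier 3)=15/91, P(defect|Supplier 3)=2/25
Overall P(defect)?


P(B) = Σ P(B|Aᵢ)×P(Aᵢ)
  3/50×34/91 = 51/2275
  1/25×6/13 = 6/325
  2/25×15/91 = 6/455
Sum = 123/2275

P(defect) = 123/2275 ≈ 5.41%


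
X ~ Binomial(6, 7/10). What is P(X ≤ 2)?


P(X ≤ 2) = Σ P(X=i) for i=0..2
P(X=0) = 729/1000000
P(X=1) = 5103/500000
P(X=2) = 11907/200000
Sum = 7047/100000

P(X ≤ 2) = 7047/100000 ≈ 7.05%


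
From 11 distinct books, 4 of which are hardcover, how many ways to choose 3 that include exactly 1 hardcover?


Choose 1 of the 4 hardcovers and 2 of the other 7 books:
C(4,1)×C(7,2) = 4×21 = 84

84


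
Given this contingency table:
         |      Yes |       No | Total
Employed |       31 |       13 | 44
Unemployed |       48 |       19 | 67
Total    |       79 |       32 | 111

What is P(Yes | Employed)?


P(Yes | Employed) = 31/(31+13) = 31/44

P(Yes|Employed) = 31/44 ≈ 70.45%


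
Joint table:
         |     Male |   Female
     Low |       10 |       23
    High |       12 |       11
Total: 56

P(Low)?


P(Low) = (10+23)/56 = 33/56

P(Low) = 33/56 ≈ 58.93%


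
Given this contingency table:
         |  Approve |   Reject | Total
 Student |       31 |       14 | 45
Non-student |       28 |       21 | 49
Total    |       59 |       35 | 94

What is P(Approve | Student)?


P(Approve | Student) = 31/(31+14) = 31/45

P(Approve|Student) = 31/45 ≈ 68.89%


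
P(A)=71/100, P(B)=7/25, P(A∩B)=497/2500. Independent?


P(A)×P(B) = 497/2500
P(A∩B) = 497/2500
Equal ✓ → Independent

Yes, independent


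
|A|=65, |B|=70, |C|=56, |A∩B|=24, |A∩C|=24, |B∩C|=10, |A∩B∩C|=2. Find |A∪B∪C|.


|A∪B∪C| = 65+70+56-24-24-10+2 = 135

|A∪B∪C| = 135


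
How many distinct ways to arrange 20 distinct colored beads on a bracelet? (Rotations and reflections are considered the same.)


Free circular arrangements: rotations and reflections both identified.
(n-1)!/2 = 19!/2 = 121645100408832000/2 = 60822550204416000

60822550204416000


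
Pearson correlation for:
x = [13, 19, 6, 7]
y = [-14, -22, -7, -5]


n=4, Σx=45, Σy=-48, Σxy=-677, Σx²=615, Σy²=754
r = (4×(-677) - 45×(-48))/√((4×615 - 45²)(4×754 - (-48)²))
= -548/√(435×712) = -548/√309720 ≈ -548/556.5249 ≈ -0.9847

r ≈ -0.9847


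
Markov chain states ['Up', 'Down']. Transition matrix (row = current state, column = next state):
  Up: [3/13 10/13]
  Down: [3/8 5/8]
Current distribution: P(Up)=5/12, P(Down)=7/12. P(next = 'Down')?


P(next=Down) = Σᵢ P(now=i)×P(i→Down)
= 5/12×10/13 + 7/12×5/8
= 25/78 + 35/96 = 285/416

P = 285/416 ≈ 0.6851


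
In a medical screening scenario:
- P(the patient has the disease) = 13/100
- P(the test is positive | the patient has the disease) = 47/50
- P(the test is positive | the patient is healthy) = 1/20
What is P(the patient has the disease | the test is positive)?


Using Bayes' theorem:
P(A|B) = P(B|A)·P(A) / P(B)

P(the test is positive) = 47/50 × 13/100 + 1/20 × 87/100
= 611/5000 + 87/2000 = 1657/10000

P(the patient has the disease|the test is positive) = (611/5000) / (1657/10000) = 1222/1657

P(the patient has the disease|the test is positive) = 1222/1657 ≈ 73.75%


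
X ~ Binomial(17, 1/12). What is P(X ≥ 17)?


P(X ≥ 17) = Σ P(X=i) for i=17..17
P(X=17) = 1/2218611106740436992
Sum = 1/2218611106740436992

P(X ≥ 17) = 1/2218611106740436992 ≈ 0.00%


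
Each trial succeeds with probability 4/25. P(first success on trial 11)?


Geometric: P(X=11) = (1-p)^(k-1)×p = (21/25)^10×4/25 = 66719523912804/2384185791015625

P(X=11) = 66719523912804/2384185791015625 ≈ 2.80%


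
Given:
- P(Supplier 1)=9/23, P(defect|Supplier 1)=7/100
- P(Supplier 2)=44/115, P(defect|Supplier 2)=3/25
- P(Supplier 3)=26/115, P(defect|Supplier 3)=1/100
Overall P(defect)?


P(B) = Σ P(B|Aᵢ)×P(Aᵢ)
  7/100×9/23 = 63/2300
  3/25×44/115 = 132/2875
  1/100×26/115 = 13/5750
Sum = 869/11500

P(defect) = 869/11500 ≈ 7.56%


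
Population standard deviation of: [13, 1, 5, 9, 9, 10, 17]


Mean = 64/7
  (13-64/7)²=729/49
  (1-64/7)²=3249/49
  (5-64/7)²=841/49
  (9-64/7)²=1/49
  (9-64/7)²=1/49
  (10-64/7)²=36/49
  (17-64/7)²=3025/49
Σ(x-μ)² = 1126/7
σ² = (1126/7)/7 = 1126/49

σ = √(1126/49) ≈ 4.7937


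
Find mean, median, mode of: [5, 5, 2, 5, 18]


Sorted: [2, 5, 5, 5, 18]
Mean = 35/5 = 7
Median = 5
Freq: {5: 3, 2: 1, 18: 1}
Mode: [5]

Mean=7, Median=5, Mode=5


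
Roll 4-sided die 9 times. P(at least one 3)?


P(no 3)^9 = (3/4)^9 = 19683/262144
P(≥1) = 1 - 19683/262144 = 242461/262144

P = 242461/262144 ≈ 92.49%


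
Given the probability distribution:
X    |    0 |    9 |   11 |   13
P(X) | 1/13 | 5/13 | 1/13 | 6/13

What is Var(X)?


E[X] = 134/13
E[X²] = 1540/13
Var(X) = E[X²] - (E[X])² = 1540/13 - 17956/169 = 2064/169

Var(X) = 2064/169 ≈ 12.2130


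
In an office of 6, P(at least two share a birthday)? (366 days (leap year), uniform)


P(all different) = Π(366-i)/366 for i=0..5
= 0.959646
P(match) = 1 - 0.959646 = 0.040354

P ≈ 0.0404 ≈ 4.04%


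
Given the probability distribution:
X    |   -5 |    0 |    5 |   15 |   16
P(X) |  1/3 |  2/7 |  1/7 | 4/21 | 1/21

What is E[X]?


E[X] = Σ x·P(X=x)
= (-5)×(1/3) + (0)×(2/7) + (5)×(1/7) + (15)×(4/21) + (16)×(1/21)
= 8/3

E[X] = 8/3


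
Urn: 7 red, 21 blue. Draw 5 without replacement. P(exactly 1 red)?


Hypergeometric: C(7,1)×C(21,4)/C(28,5)
= 7×5985/98280 = 133/312

P(X=1) = 133/312 ≈ 42.63%


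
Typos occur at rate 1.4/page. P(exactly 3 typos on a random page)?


Poisson(λ=1.4): P(X=3) = e^(-λ)×λ^k/k!
= e^(-1.4) × 1.4^3 / 3!
≈ 0.2465969639 × 2.744 / 6 ≈ 0.112777

P(X=3) ≈ 0.112777 ≈ 11.28%


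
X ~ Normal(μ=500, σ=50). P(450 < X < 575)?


z₁=(450-500)/50=-1.0, z₂=(575-500)/50=1.5
P = Φ(1.5) - Φ(-1.0) = 0.933193 - 0.158655 = 0.774538 ≈ 0.7745

P(450 < X < 575) ≈ 0.7745


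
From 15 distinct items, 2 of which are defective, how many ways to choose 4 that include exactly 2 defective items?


Choose 2 of the 2 defective items and 2 of the other 13 items:
C(2,2)×C(13,2) = 1×78 = 78

78


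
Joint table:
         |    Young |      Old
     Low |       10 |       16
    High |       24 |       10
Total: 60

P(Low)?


P(Low) = (10+16)/60 = 26/60 = 13/30

P(Low) = 13/30 ≈ 43.33%


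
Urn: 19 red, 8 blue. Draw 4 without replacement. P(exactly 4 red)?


Hypergeometric: C(19,4)×C(8,0)/C(27,4)
= 3876×1/17550 = 646/2925

P(X=4) = 646/2925 ≈ 22.09%


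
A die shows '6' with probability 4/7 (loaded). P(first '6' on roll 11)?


Geometric: P(X=11) = (1-p)^(k-1)×p = (3/7)^10×4/7 = 236196/1977326743

P(X=11) = 236196/1977326743 ≈ 0.01%


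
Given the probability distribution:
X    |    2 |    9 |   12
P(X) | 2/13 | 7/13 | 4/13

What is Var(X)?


E[X] = 115/13
E[X²] = 1151/13
Var(X) = E[X²] - (E[X])² = 1151/13 - 13225/169 = 1738/169

Var(X) = 1738/169 ≈ 10.2840


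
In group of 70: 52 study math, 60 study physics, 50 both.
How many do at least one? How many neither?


|A∪B| = 52+60-50 = 62
Neither = 70-62 = 8

At least one: 62; Neither: 8


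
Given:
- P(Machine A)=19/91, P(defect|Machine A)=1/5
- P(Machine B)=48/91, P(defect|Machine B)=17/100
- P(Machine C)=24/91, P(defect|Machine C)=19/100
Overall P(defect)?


P(B) = Σ P(B|Aᵢ)×P(Aᵢ)
  1/5×19/91 = 19/455
  17/100×48/91 = 204/2275
  19/100×24/91 = 114/2275
Sum = 59/325

P(defect) = 59/325 ≈ 18.15%


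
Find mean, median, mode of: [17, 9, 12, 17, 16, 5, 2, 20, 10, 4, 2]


Sorted: [2, 2, 4, 5, 9, 10, 12, 16, 17, 17, 20]
Mean = 114/11
Median = 10
Freq: {17: 2, 9: 1, 12: 1, 16: 1, 5: 1, 2: 2, 20: 1, 10: 1, 4: 1}
Mode: [2, 17]

Mean=114/11, Median=10, Mode=[2, 17]


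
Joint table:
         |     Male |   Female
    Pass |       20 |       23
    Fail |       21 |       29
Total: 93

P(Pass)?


P(Pass) = (20+23)/93 = 43/93

P(Pass) = 43/93 ≈ 46.24%


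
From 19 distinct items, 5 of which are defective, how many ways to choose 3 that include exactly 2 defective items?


Choose 2 of the 5 defective items and 1 of the other 14 items:
C(5,2)×C(14,1) = 10×14 = 140

140


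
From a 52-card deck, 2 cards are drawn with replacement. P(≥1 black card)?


P(not a black card) = 26/52 = 1/2
P(none in 2 draws) = (1/2)^2 = 1/4
P(≥1 black card) = 1 - 1/4 = 3/4

P = 3/4 ≈ 75.00%


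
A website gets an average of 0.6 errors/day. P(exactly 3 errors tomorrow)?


Poisson(λ=0.6): P(X=3) = e^(-λ)×λ^k/k!
= e^(-0.6) × 0.6^3 / 3!
≈ 0.5488116361 × 0.216 / 6 ≈ 0.019757

P(X=3) ≈ 0.019757 ≈ 1.98%


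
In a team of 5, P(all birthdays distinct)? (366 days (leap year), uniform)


P(all different) = Π(366-i)/366 for i=0..4
= (366/366)×(365/366)×...×(362/366)
= 0.972938

P ≈ 0.9729 ≈ 97.29%


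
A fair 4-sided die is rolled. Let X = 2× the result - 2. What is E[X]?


E[die] = (1+4)/2 = 5/2
E[X] = 2×5/2 - 2 = 3

E[X] = 3


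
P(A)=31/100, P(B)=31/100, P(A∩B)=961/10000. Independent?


P(A)×P(B) = 961/10000
P(A∩B) = 961/10000
Equal ✓ → Independent

Yes, independent


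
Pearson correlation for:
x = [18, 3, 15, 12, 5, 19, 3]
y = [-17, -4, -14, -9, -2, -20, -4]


n=7, Σx=75, Σy=-70, Σxy=-1038, Σx²=1097, Σy²=1002
r = (7×(-1038) - 75×(-70))/√((7×1097 - 75²)(7×1002 - (-70)²))
= -2016/√(2054×2114) = -2016/√4342156 ≈ -2016/2083.7841 ≈ -0.9675

r ≈ -0.9675


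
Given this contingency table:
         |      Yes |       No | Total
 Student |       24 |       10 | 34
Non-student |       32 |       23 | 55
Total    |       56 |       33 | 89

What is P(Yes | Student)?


P(Yes | Student) = 24/(24+10) = 24/34 = 12/17

P(Yes|Student) = 12/17 ≈ 70.59%


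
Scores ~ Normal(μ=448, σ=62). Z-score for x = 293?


z = (x - μ)/σ = (293 - 448)/62 = -2.5

z = -2.5


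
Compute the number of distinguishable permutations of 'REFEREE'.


Letters: 7, freq: {'R': 2, 'E': 4, 'F': 1}
7!/(2!×4!×1!) = 5040/48 = 105

105


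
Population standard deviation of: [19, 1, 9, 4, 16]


Mean = 49/5
  (19-49/5)²=2116/25
  (1-49/5)²=1936/25
  (9-49/5)²=16/25
  (4-49/5)²=841/25
  (16-49/5)²=961/25
Σ(x-μ)² = 1174/5
σ² = (1174/5)/5 = 1174/25

σ = √(1174/25) ≈ 6.8527


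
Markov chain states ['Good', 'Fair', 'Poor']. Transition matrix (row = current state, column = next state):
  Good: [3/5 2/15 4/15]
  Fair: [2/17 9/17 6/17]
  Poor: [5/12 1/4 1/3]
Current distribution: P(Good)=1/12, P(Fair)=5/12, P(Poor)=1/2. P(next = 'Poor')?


P(next=Poor) = Σᵢ P(now=i)×P(i→Poor)
= 1/12×4/15 + 5/12×6/17 + 1/2×1/3
= 1/45 + 5/34 + 1/6 = 257/765

P = 257/765 ≈ 0.3359


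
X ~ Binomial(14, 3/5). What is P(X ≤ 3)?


P(X ≤ 3) = Σ P(X=i) for i=0..3
P(X=0) = 16384/6103515625
P(X=1) = 344064/6103515625
P(X=2) = 3354624/6103515625
P(X=3) = 20127744/6103515625
Sum = 23842816/6103515625

P(X ≤ 3) = 23842816/6103515625 ≈ 0.39%


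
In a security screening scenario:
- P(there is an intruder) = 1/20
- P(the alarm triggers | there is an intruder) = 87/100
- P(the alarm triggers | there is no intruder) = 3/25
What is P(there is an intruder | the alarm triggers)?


Using Bayes' theorem:
P(A|B) = P(B|A)·P(A) / P(B)

P(the alarm triggers) = 87/100 × 1/20 + 3/25 × 19/20
= 87/2000 + 57/500 = 63/400

P(there is an intruder|the alarm triggers) = (87/2000) / (63/400) = 29/105

P(there is an intruder|the alarm triggers) = 29/105 ≈ 27.62%


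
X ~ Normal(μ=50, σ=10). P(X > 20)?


z = (20-50)/10 = -3.0
P(X > 20) = 1 - P(Z ≤ -3.0) = 1 - 0.0013 = 0.9987

P(X > 20) ≈ 0.9987


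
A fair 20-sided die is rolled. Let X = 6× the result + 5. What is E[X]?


E[die] = (1+20)/2 = 21/2
E[X] = 6×21/2 + 5 = 68

E[X] = 68


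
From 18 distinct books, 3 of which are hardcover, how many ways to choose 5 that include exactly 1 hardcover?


Choose 1 of the 3 hardcovers and 4 of the other 15 books:
C(3,1)×C(15,4) = 3×1365 = 4095

4095


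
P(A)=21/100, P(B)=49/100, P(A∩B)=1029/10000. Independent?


P(A)×P(B) = 1029/10000
P(A∩B) = 1029/10000
Equal ✓ → Independent

Yes, independent


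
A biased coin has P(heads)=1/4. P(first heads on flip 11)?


Geometric: P(X=11) = (1-p)^(k-1)×p = (3/4)^10×1/4 = 59049/4194304

P(X=11) = 59049/4194304 ≈ 1.41%


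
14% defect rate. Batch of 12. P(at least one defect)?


P(all good) = (43/50)^12 = 39959630797262576401/244140625000000000000
P(≥1 defect) = 204180994202737423599/244140625000000000000

P = 204180994202737423599/244140625000000000000 ≈ 83.63%


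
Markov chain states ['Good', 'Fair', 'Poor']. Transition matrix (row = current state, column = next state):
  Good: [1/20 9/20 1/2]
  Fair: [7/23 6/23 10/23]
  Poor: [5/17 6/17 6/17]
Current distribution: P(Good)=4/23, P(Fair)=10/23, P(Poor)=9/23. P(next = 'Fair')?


P(next=Fair) = Σᵢ P(now=i)×P(i→Fair)
= 4/23×9/20 + 10/23×6/23 + 9/23×6/17
= 9/115 + 60/529 + 54/391 = 14829/44965

P = 14829/44965 ≈ 0.3298


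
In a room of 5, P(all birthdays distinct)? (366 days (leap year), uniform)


P(all different) = Π(366-i)/366 for i=0..4
= (366/366)×(365/366)×...×(362/366)
= 0.972938

P ≈ 0.9729 ≈ 97.29%


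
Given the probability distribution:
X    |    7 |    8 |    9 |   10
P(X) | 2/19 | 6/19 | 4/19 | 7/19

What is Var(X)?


E[X] = 168/19
E[X²] = 1506/19
Var(X) = E[X²] - (E[X])² = 1506/19 - 28224/361 = 390/361

Var(X) = 390/361 ≈ 1.0803


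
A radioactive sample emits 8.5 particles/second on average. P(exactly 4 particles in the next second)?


Poisson(λ=8.5): P(X=4) = e^(-λ)×λ^k/k!
= e^(-8.5) × 8.5^4 / 4!
≈ 0.000203468369 × 5220.0625 / 24 ≈ 0.044255

P(X=4) ≈ 0.044255 ≈ 4.43%


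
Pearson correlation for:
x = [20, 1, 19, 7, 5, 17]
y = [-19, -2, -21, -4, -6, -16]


n=6, Σx=69, Σy=-68, Σxy=-1111, Σx²=1125, Σy²=1114
r = (6×(-1111) - 69×(-68))/√((6×1125 - 69²)(6×1114 - (-68)²))
= -1974/√(1989×2060) = -1974/√4097340 ≈ -1974/2024.1887 ≈ -0.9752

r ≈ -0.9752


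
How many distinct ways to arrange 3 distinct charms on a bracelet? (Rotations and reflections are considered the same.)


Free circular arrangements: rotations and reflections both identified.
(n-1)!/2 = 2!/2 = 2/2 = 1

1


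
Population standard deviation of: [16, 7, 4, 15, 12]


Mean = 54/5
  (16-54/5)²=676/25
  (7-54/5)²=361/25
  (4-54/5)²=1156/25
  (15-54/5)²=441/25
  (12-54/5)²=36/25
Σ(x-μ)² = 534/5
σ² = (534/5)/5 = 534/25

σ = √(534/25) ≈ 4.6217


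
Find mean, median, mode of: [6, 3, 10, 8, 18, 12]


Sorted: [3, 6, 8, 10, 12, 18]
Mean = 57/6 = 19/2
Median = 9
Freq: {6: 1, 3: 1, 10: 1, 8: 1, 18: 1, 12: 1}
Mode: No mode

Mean=19/2, Median=9, Mode=No mode
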